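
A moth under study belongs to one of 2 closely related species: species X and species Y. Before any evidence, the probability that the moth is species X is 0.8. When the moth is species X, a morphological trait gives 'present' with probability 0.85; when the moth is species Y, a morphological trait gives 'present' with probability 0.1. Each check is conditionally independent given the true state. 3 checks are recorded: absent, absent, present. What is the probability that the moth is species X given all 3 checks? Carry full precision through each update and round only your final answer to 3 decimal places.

0.486

Apply Bayes' rule sequentially, carrying P(species X) forward.
After 'absent': P(species X) = 0.15·0.8000 / (0.15·0.8000 + 0.9·0.2000) ≈ 0.4000
After 'absent': P(species X) = 0.15·0.4000 / (0.15·0.4000 + 0.9·0.6000) ≈ 0.1000
After 'present': P(species X) = 0.85·0.1000 / (0.85·0.1000 + 0.1·0.9000) ≈ 0.4857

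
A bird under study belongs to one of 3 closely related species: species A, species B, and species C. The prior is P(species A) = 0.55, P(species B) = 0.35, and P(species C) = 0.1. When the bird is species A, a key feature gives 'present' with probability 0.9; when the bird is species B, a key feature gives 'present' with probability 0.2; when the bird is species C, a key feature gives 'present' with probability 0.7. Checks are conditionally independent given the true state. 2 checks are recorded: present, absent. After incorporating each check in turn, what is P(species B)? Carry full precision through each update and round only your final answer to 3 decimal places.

After 'present': normaliser = 0.9·0.5500 + 0.2·0.3500 + 0.7·0.1000; P(species A) ≈ 0.7795, P(species B) ≈ 0.1102, P(species C) ≈ 0.1102
After 'absent': normaliser = 0.1·0.7795 + 0.8·0.1102 + 0.3·0.1102; P(species A) ≈ 0.3913, P(species B) ≈ 0.4427, P(species C) ≈ 0.1660

0.443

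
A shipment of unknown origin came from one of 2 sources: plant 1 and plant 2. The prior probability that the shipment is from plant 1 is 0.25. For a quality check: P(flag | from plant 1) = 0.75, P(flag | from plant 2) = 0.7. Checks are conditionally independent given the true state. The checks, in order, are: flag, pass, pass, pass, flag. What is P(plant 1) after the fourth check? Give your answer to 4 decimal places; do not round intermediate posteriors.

0.1713

Apply Bayes' rule sequentially, carrying P(plant 1) forward.
After 'flag': P(plant 1) = 0.75·0.2500 / (0.75·0.2500 + 0.7·0.7500) ≈ 0.2632
After 'pass': P(plant 1) = 0.25·0.2632 / (0.25·0.2632 + 0.3·0.7368) ≈ 0.2294
After 'pass': P(plant 1) = 0.25·0.2294 / (0.25·0.2294 + 0.3·0.7706) ≈ 0.1987
After 'pass': P(plant 1) = 0.25·0.1987 / (0.25·0.1987 + 0.3·0.8013) ≈ 0.1713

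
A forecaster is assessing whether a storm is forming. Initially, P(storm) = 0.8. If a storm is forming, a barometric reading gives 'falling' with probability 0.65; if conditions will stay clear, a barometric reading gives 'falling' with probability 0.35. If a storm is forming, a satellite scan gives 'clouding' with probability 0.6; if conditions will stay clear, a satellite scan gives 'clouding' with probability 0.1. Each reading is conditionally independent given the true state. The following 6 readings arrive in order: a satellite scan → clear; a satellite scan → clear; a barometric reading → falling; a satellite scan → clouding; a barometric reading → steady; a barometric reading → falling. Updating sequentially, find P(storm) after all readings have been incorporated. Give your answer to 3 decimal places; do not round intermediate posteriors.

0.898

After a satellite scan='clear': P(storm) = 0.4·0.8000 / (0.4·0.8000 + 0.9·0.2000) ≈ 0.6400
After a satellite scan='clear': P(storm) = 0.4·0.6400 / (0.4·0.6400 + 0.9·0.3600) ≈ 0.4414
After a barometric reading='falling': P(storm) = 0.65·0.4414 / (0.65·0.4414 + 0.35·0.5586) ≈ 0.5947
After a satellite scan='clouding': P(storm) = 0.6·0.5947 / (0.6·0.5947 + 0.1·0.4053) ≈ 0.8980
After a barometric reading='steady': P(storm) = 0.35·0.8980 / (0.35·0.8980 + 0.65·0.1020) ≈ 0.8258
After a barometric reading='falling': P(storm) = 0.65·0.8258 / (0.65·0.8258 + 0.35·0.1742) ≈ 0.8980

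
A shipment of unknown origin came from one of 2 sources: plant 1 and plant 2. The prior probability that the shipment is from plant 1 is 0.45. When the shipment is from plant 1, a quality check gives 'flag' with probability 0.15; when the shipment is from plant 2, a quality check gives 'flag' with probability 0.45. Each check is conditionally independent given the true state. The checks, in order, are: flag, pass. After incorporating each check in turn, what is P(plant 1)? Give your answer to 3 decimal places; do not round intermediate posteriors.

0.297

After 'flag': P(plant 1) = 0.15·0.4500 / (0.15·0.4500 + 0.45·0.5500) ≈ 0.2143
After 'pass': P(plant 1) = 0.85·0.2143 / (0.85·0.2143 + 0.55·0.7857) ≈ 0.2965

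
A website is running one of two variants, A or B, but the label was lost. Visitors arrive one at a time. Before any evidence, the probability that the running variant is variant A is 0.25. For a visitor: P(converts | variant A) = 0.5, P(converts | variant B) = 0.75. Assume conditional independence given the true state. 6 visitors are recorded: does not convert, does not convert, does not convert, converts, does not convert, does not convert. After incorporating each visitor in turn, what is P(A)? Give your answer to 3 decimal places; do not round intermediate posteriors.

After 'does not convert': P(A) = 0.5·0.2500 / (0.5·0.2500 + 0.25·0.7500) ≈ 0.4000
After 'does not convert': P(A) = 0.5·0.4000 / (0.5·0.4000 + 0.25·0.6000) ≈ 0.5714
After 'does not convert': P(A) = 0.5·0.5714 / (0.5·0.5714 + 0.25·0.4286) ≈ 0.7273
After 'converts': P(A) = 0.5·0.7273 / (0.5·0.7273 + 0.75·0.2727) ≈ 0.6400
After 'does not convert': P(A) = 0.5·0.6400 / (0.5·0.6400 + 0.25·0.3600) ≈ 0.7805
After 'does not convert': P(A) = 0.5·0.7805 / (0.5·0.7805 + 0.25·0.2195) ≈ 0.8767

0.877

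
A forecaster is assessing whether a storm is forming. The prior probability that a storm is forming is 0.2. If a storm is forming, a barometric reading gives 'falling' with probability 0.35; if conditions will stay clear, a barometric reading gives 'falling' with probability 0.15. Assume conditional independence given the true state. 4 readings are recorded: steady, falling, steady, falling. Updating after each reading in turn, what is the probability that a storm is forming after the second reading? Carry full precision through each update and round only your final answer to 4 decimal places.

0.3085

After 'steady': P(storm) = 0.65·0.2000 / (0.65·0.2000 + 0.85·0.8000) ≈ 0.1605
After 'falling': P(storm) = 0.35·0.1605 / (0.35·0.1605 + 0.15·0.8395) ≈ 0.3085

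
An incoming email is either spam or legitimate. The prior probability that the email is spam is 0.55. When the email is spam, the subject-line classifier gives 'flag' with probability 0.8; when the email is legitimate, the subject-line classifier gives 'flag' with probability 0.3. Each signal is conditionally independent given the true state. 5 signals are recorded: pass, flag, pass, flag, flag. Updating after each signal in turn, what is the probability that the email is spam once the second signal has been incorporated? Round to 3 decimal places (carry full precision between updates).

0.482

After 'pass': P(spam) = 0.2·0.5500 / (0.2·0.5500 + 0.7·0.4500) ≈ 0.2588
After 'flag': P(spam) = 0.8·0.2588 / (0.8·0.2588 + 0.3·0.7412) ≈ 0.4822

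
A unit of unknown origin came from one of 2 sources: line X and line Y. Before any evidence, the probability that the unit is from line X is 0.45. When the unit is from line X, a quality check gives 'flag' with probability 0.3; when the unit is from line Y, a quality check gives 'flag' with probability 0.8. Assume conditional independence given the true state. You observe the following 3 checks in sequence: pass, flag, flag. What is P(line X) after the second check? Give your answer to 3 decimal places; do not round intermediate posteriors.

After 'pass': P(line X) = 0.7·0.4500 / (0.7·0.4500 + 0.2·0.5500) ≈ 0.7412
After 'flag': P(line X) = 0.3·0.7412 / (0.3·0.7412 + 0.8·0.2588) ≈ 0.5178

0.518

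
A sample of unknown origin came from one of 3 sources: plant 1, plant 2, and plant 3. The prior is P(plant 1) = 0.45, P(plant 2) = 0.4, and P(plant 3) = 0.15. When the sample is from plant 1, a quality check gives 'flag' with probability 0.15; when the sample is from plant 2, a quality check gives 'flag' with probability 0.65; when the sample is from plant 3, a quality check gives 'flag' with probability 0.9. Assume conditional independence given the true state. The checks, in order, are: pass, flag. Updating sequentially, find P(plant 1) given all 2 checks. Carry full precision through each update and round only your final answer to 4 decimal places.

After 'pass': normaliser = 0.85·0.4500 + 0.35·0.4000 + 0.1·0.1500; P(plant 1) ≈ 0.7116, P(plant 2) ≈ 0.2605, P(plant 3) ≈ 0.0279
After 'flag': normaliser = 0.15·0.7116 + 0.65·0.2605 + 0.9·0.0279; P(plant 1) ≈ 0.3544, P(plant 2) ≈ 0.5622, P(plant 3) ≈ 0.0834

0.3544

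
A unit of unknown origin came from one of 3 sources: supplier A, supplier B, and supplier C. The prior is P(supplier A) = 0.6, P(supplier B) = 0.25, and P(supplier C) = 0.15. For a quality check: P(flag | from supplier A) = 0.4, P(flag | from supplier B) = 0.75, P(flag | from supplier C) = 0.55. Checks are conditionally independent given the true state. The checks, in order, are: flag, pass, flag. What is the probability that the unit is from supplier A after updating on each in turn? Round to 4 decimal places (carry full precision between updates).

0.5089

Apply Bayes' rule sequentially, carrying P(supplier A) forward.
After 'flag': normaliser = 0.4·0.6000 + 0.75·0.2500 + 0.55·0.1500; P(supplier A) ≈ 0.4706, P(supplier B) ≈ 0.3676, P(supplier C) ≈ 0.1618
After 'pass': normaliser = 0.6·0.4706 + 0.25·0.3676 + 0.45·0.1618; P(supplier A) ≈ 0.6316, P(supplier B) ≈ 0.2056, P(supplier C) ≈ 0.1628
After 'flag': normaliser = 0.4·0.6316 + 0.75·0.2056 + 0.55·0.1628; P(supplier A) ≈ 0.5089, P(supplier B) ≈ 0.3106, P(supplier C) ≈ 0.1804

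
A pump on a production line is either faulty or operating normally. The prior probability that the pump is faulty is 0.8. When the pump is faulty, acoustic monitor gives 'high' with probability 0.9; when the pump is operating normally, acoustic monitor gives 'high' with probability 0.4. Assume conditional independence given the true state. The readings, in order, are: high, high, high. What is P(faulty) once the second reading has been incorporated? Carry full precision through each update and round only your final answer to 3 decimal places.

0.953

After 'high': P(faulty) = 0.9·0.8000 / (0.9·0.8000 + 0.4·0.2000) ≈ 0.9000
After 'high': P(faulty) = 0.9·0.9000 / (0.9·0.9000 + 0.4·0.1000) ≈ 0.9529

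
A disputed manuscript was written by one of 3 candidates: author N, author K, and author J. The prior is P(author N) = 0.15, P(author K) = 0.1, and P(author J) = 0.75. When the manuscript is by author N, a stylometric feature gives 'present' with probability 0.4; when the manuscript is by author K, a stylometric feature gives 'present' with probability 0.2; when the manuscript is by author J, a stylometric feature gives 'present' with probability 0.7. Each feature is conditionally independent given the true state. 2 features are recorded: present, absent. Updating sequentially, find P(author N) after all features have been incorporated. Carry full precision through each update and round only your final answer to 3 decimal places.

Apply Bayes' rule sequentially, carrying P(author N) forward.
After 'present': normaliser = 0.4·0.1500 + 0.2·0.1000 + 0.7·0.7500; P(author N) ≈ 0.0992, P(author K) ≈ 0.0331, P(author J) ≈ 0.8678
After 'absent': normaliser = 0.6·0.0992 + 0.8·0.0331 + 0.3·0.8678; P(author N) ≈ 0.1718, P(author K) ≈ 0.0764, P(author J) ≈ 0.7518

0.172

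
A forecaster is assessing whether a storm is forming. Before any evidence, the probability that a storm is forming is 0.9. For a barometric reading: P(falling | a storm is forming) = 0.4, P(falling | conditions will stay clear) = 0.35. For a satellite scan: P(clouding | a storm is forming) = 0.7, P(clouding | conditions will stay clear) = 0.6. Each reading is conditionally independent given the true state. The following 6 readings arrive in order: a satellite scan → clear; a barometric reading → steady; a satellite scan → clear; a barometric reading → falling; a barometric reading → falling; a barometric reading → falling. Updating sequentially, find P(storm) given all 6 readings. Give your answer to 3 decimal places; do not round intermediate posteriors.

0.875

After a satellite scan='clear': P(storm) = 0.3·0.9000 / (0.3·0.9000 + 0.4·0.1000) ≈ 0.8710
After a barometric reading='steady': P(storm) = 0.6·0.8710 / (0.6·0.8710 + 0.65·0.1290) ≈ 0.8617
After a satellite scan='clear': P(storm) = 0.3·0.8617 / (0.3·0.8617 + 0.4·0.1383) ≈ 0.8237
After a barometric reading='falling': P(storm) = 0.4·0.8237 / (0.4·0.8237 + 0.35·0.1763) ≈ 0.8423
After a barometric reading='falling': P(storm) = 0.4·0.8423 / (0.4·0.8423 + 0.35·0.1577) ≈ 0.8592
After a barometric reading='falling': P(storm) = 0.4·0.8592 / (0.4·0.8592 + 0.35·0.1408) ≈ 0.8746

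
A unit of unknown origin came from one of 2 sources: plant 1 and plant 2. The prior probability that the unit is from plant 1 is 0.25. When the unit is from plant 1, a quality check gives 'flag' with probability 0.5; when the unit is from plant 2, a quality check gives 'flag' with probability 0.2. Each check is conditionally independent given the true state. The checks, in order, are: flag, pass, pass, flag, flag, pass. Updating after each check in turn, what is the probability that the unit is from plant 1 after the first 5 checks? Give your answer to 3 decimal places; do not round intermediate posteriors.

0.670

After 'flag': P(plant 1) = 0.5·0.2500 / (0.5·0.2500 + 0.2·0.7500) ≈ 0.4545
After 'pass': P(plant 1) = 0.5·0.4545 / (0.5·0.4545 + 0.8·0.5455) ≈ 0.3425
After 'pass': P(plant 1) = 0.5·0.3425 / (0.5·0.3425 + 0.8·0.6575) ≈ 0.2456
After 'flag': P(plant 1) = 0.5·0.2456 / (0.5·0.2456 + 0.2·0.7544) ≈ 0.4487
After 'flag': P(plant 1) = 0.5·0.4487 / (0.5·0.4487 + 0.2·0.5513) ≈ 0.6705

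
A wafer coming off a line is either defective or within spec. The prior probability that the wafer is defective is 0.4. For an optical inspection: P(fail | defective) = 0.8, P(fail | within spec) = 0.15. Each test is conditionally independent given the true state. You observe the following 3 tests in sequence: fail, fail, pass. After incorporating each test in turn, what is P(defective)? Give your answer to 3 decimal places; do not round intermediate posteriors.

Apply Bayes' rule sequentially, carrying P(defective) forward.
After 'fail': P(defective) = 0.8·0.4000 / (0.8·0.4000 + 0.15·0.6000) ≈ 0.7805
After 'fail': P(defective) = 0.8·0.7805 / (0.8·0.7805 + 0.15·0.2195) ≈ 0.9499
After 'pass': P(defective) = 0.2·0.9499 / (0.2·0.9499 + 0.85·0.0501) ≈ 0.8169

0.817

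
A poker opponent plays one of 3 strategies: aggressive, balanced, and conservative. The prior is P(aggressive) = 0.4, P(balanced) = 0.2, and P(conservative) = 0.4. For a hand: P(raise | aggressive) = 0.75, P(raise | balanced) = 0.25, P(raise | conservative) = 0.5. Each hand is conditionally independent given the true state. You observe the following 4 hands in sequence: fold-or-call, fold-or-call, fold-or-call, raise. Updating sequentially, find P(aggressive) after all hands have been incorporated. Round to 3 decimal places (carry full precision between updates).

After 'fold-or-call': normaliser = 0.25·0.4000 + 0.75·0.2000 + 0.5·0.4000; P(aggressive) ≈ 0.2222, P(balanced) ≈ 0.3333, P(conservative) ≈ 0.4444
After 'fold-or-call': normaliser = 0.25·0.2222 + 0.75·0.3333 + 0.5·0.4444; P(aggressive) ≈ 0.1053, P(balanced) ≈ 0.4737, P(conservative) ≈ 0.4211
After 'fold-or-call': normaliser = 0.25·0.1053 + 0.75·0.4737 + 0.5·0.4211; P(aggressive) ≈ 0.0444, P(balanced) ≈ 0.6000, P(conservative) ≈ 0.3556
After 'raise': normaliser = 0.75·0.0444 + 0.25·0.6000 + 0.5·0.3556; P(aggressive) ≈ 0.0923, P(balanced) ≈ 0.4154, P(conservative) ≈ 0.4923

0.092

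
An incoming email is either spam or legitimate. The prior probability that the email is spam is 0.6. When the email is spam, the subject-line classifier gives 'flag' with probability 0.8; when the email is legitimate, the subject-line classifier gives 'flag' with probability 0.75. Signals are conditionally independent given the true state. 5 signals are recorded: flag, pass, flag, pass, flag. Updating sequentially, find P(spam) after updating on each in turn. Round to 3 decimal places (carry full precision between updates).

After 'flag': P(spam) = 0.8·0.6000 / (0.8·0.6000 + 0.75·0.4000) ≈ 0.6154
After 'pass': P(spam) = 0.2·0.6154 / (0.2·0.6154 + 0.25·0.3846) ≈ 0.5614
After 'flag': P(spam) = 0.8·0.5614 / (0.8·0.5614 + 0.75·0.4386) ≈ 0.5772
After 'pass': P(spam) = 0.2·0.5772 / (0.2·0.5772 + 0.25·0.4228) ≈ 0.5220
After 'flag': P(spam) = 0.8·0.5220 / (0.8·0.5220 + 0.75·0.4780) ≈ 0.5381

0.538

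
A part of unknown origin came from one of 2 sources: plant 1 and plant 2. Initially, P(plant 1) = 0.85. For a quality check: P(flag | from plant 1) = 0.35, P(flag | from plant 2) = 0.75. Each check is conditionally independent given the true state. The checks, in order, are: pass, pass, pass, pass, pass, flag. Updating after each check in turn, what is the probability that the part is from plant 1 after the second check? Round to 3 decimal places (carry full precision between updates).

After 'pass': P(plant 1) = 0.65·0.8500 / (0.65·0.8500 + 0.25·0.1500) ≈ 0.9364
After 'pass': P(plant 1) = 0.65·0.9364 / (0.65·0.9364 + 0.25·0.0636) ≈ 0.9746

0.975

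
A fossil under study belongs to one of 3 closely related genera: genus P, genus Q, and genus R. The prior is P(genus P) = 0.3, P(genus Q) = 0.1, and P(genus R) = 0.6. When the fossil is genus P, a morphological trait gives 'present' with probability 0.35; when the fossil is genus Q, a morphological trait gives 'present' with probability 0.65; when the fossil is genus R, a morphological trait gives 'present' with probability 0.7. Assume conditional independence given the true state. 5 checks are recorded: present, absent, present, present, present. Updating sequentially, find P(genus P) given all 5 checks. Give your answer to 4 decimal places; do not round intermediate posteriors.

0.0559

After 'present': normaliser = 0.35·0.3000 + 0.65·0.1000 + 0.7·0.6000; P(genus P) ≈ 0.1780, P(genus Q) ≈ 0.1102, P(genus R) ≈ 0.7119
After 'absent': normaliser = 0.65·0.1780 + 0.35·0.1102 + 0.3·0.7119; P(genus P) ≈ 0.3145, P(genus Q) ≈ 0.1048, P(genus R) ≈ 0.5806
After 'present': normaliser = 0.35·0.3145 + 0.65·0.1048 + 0.7·0.5806; P(genus P) ≈ 0.1883, P(genus Q) ≈ 0.1166, P(genus R) ≈ 0.6952
After 'present': normaliser = 0.35·0.1883 + 0.65·0.1166 + 0.7·0.6952; P(genus P) ≈ 0.1049, P(genus Q) ≈ 0.1206, P(genus R) ≈ 0.7745
After 'present': normaliser = 0.35·0.1049 + 0.65·0.1206 + 0.7·0.7745; P(genus P) ≈ 0.0559, P(genus Q) ≈ 0.1192, P(genus R) ≈ 0.8249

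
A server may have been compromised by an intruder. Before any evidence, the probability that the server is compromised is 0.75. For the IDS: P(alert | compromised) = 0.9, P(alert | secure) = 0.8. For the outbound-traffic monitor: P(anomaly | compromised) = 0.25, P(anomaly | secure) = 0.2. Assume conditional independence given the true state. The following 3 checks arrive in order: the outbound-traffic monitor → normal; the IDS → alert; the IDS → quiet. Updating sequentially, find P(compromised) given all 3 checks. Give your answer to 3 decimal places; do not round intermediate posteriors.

After the outbound-traffic monitor='normal': P(compromised) = 0.75·0.7500 / (0.75·0.7500 + 0.8·0.2500) ≈ 0.7377
After the IDS='alert': P(compromised) = 0.9·0.7377 / (0.9·0.7377 + 0.8·0.2623) ≈ 0.7598
After the IDS='quiet': P(compromised) = 0.1·0.7598 / (0.1·0.7598 + 0.2·0.2402) ≈ 0.6127

0.613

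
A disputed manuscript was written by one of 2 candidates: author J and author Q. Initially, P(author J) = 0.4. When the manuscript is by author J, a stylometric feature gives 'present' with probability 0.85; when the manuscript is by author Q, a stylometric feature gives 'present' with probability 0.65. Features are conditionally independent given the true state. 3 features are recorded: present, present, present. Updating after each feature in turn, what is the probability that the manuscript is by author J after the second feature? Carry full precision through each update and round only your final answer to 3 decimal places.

0.533

After 'present': P(author J) = 0.85·0.4000 / (0.85·0.4000 + 0.65·0.6000) ≈ 0.4658
After 'present': P(author J) = 0.85·0.4658 / (0.85·0.4658 + 0.65·0.5342) ≈ 0.5327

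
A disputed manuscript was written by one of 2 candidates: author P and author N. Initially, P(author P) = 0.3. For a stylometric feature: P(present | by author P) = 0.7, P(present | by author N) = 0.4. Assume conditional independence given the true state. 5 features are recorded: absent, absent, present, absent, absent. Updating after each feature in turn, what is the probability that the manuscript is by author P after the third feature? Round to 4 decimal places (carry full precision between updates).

After 'absent': P(author P) = 0.3·0.3000 / (0.3·0.3000 + 0.6·0.7000) ≈ 0.1765
After 'absent': P(author P) = 0.3·0.1765 / (0.3·0.1765 + 0.6·0.8235) ≈ 0.0968
After 'present': P(author P) = 0.7·0.0968 / (0.7·0.0968 + 0.4·0.9032) ≈ 0.1579

0.1579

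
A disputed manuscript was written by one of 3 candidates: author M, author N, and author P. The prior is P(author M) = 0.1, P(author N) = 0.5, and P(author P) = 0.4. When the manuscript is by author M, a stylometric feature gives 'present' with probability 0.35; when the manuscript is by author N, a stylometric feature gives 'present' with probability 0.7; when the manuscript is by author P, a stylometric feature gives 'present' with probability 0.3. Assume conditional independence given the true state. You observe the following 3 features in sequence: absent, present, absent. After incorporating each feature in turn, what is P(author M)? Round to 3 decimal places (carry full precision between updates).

After 'absent': normaliser = 0.65·0.1000 + 0.3·0.5000 + 0.7·0.4000; P(author M) ≈ 0.1313, P(author N) ≈ 0.3030, P(author P) ≈ 0.5657
After 'present': normaliser = 0.35·0.1313 + 0.7·0.3030 + 0.3·0.5657; P(author M) ≈ 0.1074, P(author N) ≈ 0.4959, P(author P) ≈ 0.3967
After 'absent': normaliser = 0.65·0.1074 + 0.3·0.4959 + 0.7·0.3967; P(author M) ≈ 0.1407, P(author N) ≈ 0.2998, P(author P) ≈ 0.5595

0.141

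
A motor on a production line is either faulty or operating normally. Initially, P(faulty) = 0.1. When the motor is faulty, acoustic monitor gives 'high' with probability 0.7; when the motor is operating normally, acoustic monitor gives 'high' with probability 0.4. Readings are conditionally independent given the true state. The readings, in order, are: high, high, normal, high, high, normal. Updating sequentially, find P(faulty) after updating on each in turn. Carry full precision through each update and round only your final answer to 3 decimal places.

After 'high': P(faulty) = 0.7·0.1000 / (0.7·0.1000 + 0.4·0.9000) ≈ 0.1628
After 'high': P(faulty) = 0.7·0.1628 / (0.7·0.1628 + 0.4·0.8372) ≈ 0.2539
After 'normal': P(faulty) = 0.3·0.2539 / (0.3·0.2539 + 0.6·0.7461) ≈ 0.1454
After 'high': P(faulty) = 0.7·0.1454 / (0.7·0.1454 + 0.4·0.8546) ≈ 0.2294
After 'high': P(faulty) = 0.7·0.2294 / (0.7·0.2294 + 0.4·0.7706) ≈ 0.3426
After 'normal': P(faulty) = 0.3·0.3426 / (0.3·0.3426 + 0.6·0.6574) ≈ 0.2067

0.207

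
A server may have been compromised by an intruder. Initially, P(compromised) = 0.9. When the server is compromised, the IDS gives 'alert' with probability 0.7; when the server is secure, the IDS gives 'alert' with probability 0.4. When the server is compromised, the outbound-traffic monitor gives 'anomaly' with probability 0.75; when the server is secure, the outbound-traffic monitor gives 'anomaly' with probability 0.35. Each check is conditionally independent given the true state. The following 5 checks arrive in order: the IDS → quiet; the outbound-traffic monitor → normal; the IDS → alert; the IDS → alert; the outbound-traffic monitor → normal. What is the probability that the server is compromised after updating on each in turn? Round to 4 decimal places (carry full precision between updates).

After the IDS='quiet': P(compromised) = 0.3·0.9000 / (0.3·0.9000 + 0.6·0.1000) ≈ 0.8182
After the outbound-traffic monitor='normal': P(compromised) = 0.25·0.8182 / (0.25·0.8182 + 0.65·0.1818) ≈ 0.6338
After the IDS='alert': P(compromised) = 0.7·0.6338 / (0.7·0.6338 + 0.4·0.3662) ≈ 0.7518
After the IDS='alert': P(compromised) = 0.7·0.7518 / (0.7·0.7518 + 0.4·0.2482) ≈ 0.8413
After the outbound-traffic monitor='normal': P(compromised) = 0.25·0.8413 / (0.25·0.8413 + 0.65·0.1587) ≈ 0.6709

0.6709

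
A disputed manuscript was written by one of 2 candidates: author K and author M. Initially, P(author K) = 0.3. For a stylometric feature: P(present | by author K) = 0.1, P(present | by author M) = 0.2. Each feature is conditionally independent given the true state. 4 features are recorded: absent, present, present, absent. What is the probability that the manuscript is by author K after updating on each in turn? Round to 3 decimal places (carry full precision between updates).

After 'absent': P(author K) = 0.9·0.3000 / (0.9·0.3000 + 0.8·0.7000) ≈ 0.3253
After 'present': P(author K) = 0.1·0.3253 / (0.1·0.3253 + 0.2·0.6747) ≈ 0.1942
After 'present': P(author K) = 0.1·0.1942 / (0.1·0.1942 + 0.2·0.8058) ≈ 0.1076
After 'absent': P(author K) = 0.9·0.1076 / (0.9·0.1076 + 0.8·0.8924) ≈ 0.1194

0.119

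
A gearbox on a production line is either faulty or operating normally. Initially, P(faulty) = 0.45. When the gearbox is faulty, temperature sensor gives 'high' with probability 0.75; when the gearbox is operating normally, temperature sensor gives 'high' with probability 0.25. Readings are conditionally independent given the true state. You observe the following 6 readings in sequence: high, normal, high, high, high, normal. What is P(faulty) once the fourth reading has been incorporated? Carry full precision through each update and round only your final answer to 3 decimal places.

0.880

After 'high': P(faulty) = 0.75·0.4500 / (0.75·0.4500 + 0.25·0.5500) ≈ 0.7105
After 'normal': P(faulty) = 0.25·0.7105 / (0.25·0.7105 + 0.75·0.2895) ≈ 0.4500
After 'high': P(faulty) = 0.75·0.4500 / (0.75·0.4500 + 0.25·0.5500) ≈ 0.7105
After 'high': P(faulty) = 0.75·0.7105 / (0.75·0.7105 + 0.25·0.2895) ≈ 0.8804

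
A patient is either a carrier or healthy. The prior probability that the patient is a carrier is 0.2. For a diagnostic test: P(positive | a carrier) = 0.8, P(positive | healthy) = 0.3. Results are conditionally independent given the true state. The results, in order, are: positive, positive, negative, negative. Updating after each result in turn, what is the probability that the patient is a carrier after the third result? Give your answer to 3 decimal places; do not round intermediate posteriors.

0.337

Each posterior becomes the prior for the next update.
After 'positive': P(carrier) = 0.8·0.2000 / (0.8·0.2000 + 0.3·0.8000) ≈ 0.4000
After 'positive': P(carrier) = 0.8·0.4000 / (0.8·0.4000 + 0.3·0.6000) ≈ 0.6400
After 'negative': P(carrier) = 0.2·0.6400 / (0.2·0.6400 + 0.7·0.3600) ≈ 0.3368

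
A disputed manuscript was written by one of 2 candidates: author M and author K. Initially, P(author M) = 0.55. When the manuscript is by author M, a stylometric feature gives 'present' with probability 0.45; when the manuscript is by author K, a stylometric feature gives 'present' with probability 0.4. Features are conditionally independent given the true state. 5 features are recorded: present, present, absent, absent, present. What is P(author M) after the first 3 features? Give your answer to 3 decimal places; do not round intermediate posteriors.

Apply Bayes' rule sequentially, carrying P(author M) forward.
After 'present': P(author M) = 0.45·0.5500 / (0.45·0.5500 + 0.4·0.4500) ≈ 0.5789
After 'present': P(author M) = 0.45·0.5789 / (0.45·0.5789 + 0.4·0.4211) ≈ 0.6074
After 'absent': P(author M) = 0.55·0.6074 / (0.55·0.6074 + 0.6·0.3926) ≈ 0.5864

0.586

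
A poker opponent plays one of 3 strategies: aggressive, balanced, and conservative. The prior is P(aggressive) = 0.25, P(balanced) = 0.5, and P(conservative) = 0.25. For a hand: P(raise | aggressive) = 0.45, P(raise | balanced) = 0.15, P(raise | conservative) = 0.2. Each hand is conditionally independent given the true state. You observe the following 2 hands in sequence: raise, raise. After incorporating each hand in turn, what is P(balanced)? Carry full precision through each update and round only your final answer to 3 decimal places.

0.157

After 'raise': normaliser = 0.45·0.2500 + 0.15·0.5000 + 0.2·0.2500; P(aggressive) ≈ 0.4737, P(balanced) ≈ 0.3158, P(conservative) ≈ 0.2105
After 'raise': normaliser = 0.45·0.4737 + 0.15·0.3158 + 0.2·0.2105; P(aggressive) ≈ 0.7043, P(balanced) ≈ 0.1565, P(conservative) ≈ 0.1391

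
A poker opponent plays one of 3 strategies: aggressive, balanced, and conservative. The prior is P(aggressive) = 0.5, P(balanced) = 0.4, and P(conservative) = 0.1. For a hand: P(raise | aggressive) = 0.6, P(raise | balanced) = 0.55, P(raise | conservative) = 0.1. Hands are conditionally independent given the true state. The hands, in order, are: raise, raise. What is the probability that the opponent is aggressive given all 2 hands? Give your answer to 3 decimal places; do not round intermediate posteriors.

0.596

Each posterior becomes the prior for the next update.
After 'raise': normaliser = 0.6·0.5000 + 0.55·0.4000 + 0.1·0.1000; P(aggressive) ≈ 0.5660, P(balanced) ≈ 0.4151, P(conservative) ≈ 0.0189
After 'raise': normaliser = 0.6·0.5660 + 0.55·0.4151 + 0.1·0.0189; P(aggressive) ≈ 0.5960, P(balanced) ≈ 0.4007, P(conservative) ≈ 0.0033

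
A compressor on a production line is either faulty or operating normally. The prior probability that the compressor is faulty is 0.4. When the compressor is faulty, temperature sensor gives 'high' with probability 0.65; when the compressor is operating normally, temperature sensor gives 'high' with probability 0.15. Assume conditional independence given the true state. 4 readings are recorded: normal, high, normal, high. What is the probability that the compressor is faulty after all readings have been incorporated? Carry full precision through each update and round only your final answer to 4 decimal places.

After 'normal': P(faulty) = 0.35·0.4000 / (0.35·0.4000 + 0.85·0.6000) ≈ 0.2154
After 'high': P(faulty) = 0.65·0.2154 / (0.65·0.2154 + 0.15·0.7846) ≈ 0.5433
After 'normal': P(faulty) = 0.35·0.5433 / (0.35·0.5433 + 0.85·0.4567) ≈ 0.3288
After 'high': P(faulty) = 0.65·0.3288 / (0.65·0.3288 + 0.15·0.6712) ≈ 0.6797

0.6797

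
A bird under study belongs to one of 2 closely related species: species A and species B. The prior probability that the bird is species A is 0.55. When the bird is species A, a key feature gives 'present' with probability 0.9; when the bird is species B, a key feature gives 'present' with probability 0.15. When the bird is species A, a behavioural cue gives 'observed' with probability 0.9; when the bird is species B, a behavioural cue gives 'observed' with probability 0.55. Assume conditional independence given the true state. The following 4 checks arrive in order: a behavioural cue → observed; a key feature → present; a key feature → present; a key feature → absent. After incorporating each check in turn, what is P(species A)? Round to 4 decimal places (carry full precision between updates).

After a behavioural cue='observed': P(species A) = 0.9·0.5500 / (0.9·0.5500 + 0.55·0.4500) ≈ 0.6667
After a key feature='present': P(species A) = 0.9·0.6667 / (0.9·0.6667 + 0.15·0.3333) ≈ 0.9231
After a key feature='present': P(species A) = 0.9·0.9231 / (0.9·0.9231 + 0.15·0.0769) ≈ 0.9863
After a key feature='absent': P(species A) = 0.1·0.9863 / (0.1·0.9863 + 0.85·0.0137) ≈ 0.8944

0.8944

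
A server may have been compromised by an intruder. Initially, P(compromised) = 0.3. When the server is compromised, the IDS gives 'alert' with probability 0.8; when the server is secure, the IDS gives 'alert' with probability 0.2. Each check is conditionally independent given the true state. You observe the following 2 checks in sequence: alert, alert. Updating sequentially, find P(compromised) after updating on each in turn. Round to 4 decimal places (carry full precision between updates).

After 'alert': P(compromised) = 0.8·0.3000 / (0.8·0.3000 + 0.2·0.7000) ≈ 0.6316
After 'alert': P(compromised) = 0.8·0.6316 / (0.8·0.6316 + 0.2·0.3684) ≈ 0.8727

0.8727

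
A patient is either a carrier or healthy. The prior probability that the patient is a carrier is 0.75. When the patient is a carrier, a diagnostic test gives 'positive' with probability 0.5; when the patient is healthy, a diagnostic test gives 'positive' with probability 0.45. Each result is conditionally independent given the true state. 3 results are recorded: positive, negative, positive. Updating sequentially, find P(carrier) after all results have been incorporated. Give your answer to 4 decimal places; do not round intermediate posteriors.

After 'positive': P(carrier) = 0.5·0.7500 / (0.5·0.7500 + 0.45·0.2500) ≈ 0.7692
After 'negative': P(carrier) = 0.5·0.7692 / (0.5·0.7692 + 0.55·0.2308) ≈ 0.7519
After 'positive': P(carrier) = 0.5·0.7519 / (0.5·0.7519 + 0.45·0.2481) ≈ 0.7710

0.7710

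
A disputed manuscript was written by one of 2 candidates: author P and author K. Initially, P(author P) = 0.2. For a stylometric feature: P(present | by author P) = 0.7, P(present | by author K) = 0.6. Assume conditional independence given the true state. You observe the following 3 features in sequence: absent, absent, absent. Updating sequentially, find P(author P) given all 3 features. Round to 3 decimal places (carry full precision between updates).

After 'absent': P(author P) = 0.3·0.2000 / (0.3·0.2000 + 0.4·0.8000) ≈ 0.1579
After 'absent': P(author P) = 0.3·0.1579 / (0.3·0.1579 + 0.4·0.8421) ≈ 0.1233
After 'absent': P(author P) = 0.3·0.1233 / (0.3·0.1233 + 0.4·0.8767) ≈ 0.0954

0.095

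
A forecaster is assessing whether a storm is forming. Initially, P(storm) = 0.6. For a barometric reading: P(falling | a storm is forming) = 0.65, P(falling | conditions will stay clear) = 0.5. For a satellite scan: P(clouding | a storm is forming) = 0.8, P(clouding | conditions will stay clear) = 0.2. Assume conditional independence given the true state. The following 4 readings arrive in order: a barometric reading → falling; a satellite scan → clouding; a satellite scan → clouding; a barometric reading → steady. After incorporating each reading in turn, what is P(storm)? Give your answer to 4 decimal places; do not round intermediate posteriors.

0.9562

After a barometric reading='falling': P(storm) = 0.65·0.6000 / (0.65·0.6000 + 0.5·0.4000) ≈ 0.6610
After a satellite scan='clouding': P(storm) = 0.8·0.6610 / (0.8·0.6610 + 0.2·0.3390) ≈ 0.8864
After a satellite scan='clouding': P(storm) = 0.8·0.8864 / (0.8·0.8864 + 0.2·0.1136) ≈ 0.9689
After a barometric reading='steady': P(storm) = 0.35·0.9689 / (0.35·0.9689 + 0.5·0.0311) ≈ 0.9562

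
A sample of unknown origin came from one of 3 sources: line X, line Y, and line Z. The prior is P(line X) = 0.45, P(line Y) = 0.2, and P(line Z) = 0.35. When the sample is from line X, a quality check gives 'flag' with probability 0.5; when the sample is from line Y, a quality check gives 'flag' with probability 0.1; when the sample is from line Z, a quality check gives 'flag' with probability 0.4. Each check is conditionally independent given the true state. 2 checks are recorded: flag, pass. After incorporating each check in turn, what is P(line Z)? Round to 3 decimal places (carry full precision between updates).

0.392

After 'flag': normaliser = 0.5·0.4500 + 0.1·0.2000 + 0.4·0.3500; P(line X) ≈ 0.5844, P(line Y) ≈ 0.0519, P(line Z) ≈ 0.3636
After 'pass': normaliser = 0.5·0.5844 + 0.9·0.0519 + 0.6·0.3636; P(line X) ≈ 0.5245, P(line Y) ≈ 0.0839, P(line Z) ≈ 0.3916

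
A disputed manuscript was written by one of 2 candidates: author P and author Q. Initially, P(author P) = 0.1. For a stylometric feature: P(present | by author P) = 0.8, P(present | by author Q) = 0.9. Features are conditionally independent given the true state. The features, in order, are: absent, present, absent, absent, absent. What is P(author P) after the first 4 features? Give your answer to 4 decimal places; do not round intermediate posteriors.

0.4414

Each posterior becomes the prior for the next update.
After 'absent': P(author P) = 0.2·0.1000 / (0.2·0.1000 + 0.1·0.9000) ≈ 0.1818
After 'present': P(author P) = 0.8·0.1818 / (0.8·0.1818 + 0.9·0.8182) ≈ 0.1649
After 'absent': P(author P) = 0.2·0.1649 / (0.2·0.1649 + 0.1·0.8351) ≈ 0.2832
After 'absent': P(author P) = 0.2·0.2832 / (0.2·0.2832 + 0.1·0.7168) ≈ 0.4414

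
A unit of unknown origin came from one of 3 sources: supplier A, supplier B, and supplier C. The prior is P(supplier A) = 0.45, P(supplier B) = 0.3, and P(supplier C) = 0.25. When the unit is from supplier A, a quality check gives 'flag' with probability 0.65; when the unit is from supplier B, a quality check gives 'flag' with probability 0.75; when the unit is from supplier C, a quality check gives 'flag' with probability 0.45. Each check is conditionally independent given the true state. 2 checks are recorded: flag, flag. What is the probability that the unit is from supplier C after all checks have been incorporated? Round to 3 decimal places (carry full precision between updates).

Each posterior becomes the prior for the next update.
After 'flag': normaliser = 0.65·0.4500 + 0.75·0.3000 + 0.45·0.2500; P(supplier A) ≈ 0.4643, P(supplier B) ≈ 0.3571, P(supplier C) ≈ 0.1786
After 'flag': normaliser = 0.65·0.4643 + 0.75·0.3571 + 0.45·0.1786; P(supplier A) ≈ 0.4643, P(supplier B) ≈ 0.4121, P(supplier C) ≈ 0.1236

0.124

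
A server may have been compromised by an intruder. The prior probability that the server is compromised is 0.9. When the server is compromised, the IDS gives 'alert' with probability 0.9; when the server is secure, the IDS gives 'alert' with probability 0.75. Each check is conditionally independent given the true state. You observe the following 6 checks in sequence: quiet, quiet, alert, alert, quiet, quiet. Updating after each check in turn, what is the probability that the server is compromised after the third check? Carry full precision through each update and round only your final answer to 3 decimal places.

0.633

After 'quiet': P(compromised) = 0.1·0.9000 / (0.1·0.9000 + 0.25·0.1000) ≈ 0.7826
After 'quiet': P(compromised) = 0.1·0.7826 / (0.1·0.7826 + 0.25·0.2174) ≈ 0.5902
After 'alert': P(compromised) = 0.9·0.5902 / (0.9·0.5902 + 0.75·0.4098) ≈ 0.6334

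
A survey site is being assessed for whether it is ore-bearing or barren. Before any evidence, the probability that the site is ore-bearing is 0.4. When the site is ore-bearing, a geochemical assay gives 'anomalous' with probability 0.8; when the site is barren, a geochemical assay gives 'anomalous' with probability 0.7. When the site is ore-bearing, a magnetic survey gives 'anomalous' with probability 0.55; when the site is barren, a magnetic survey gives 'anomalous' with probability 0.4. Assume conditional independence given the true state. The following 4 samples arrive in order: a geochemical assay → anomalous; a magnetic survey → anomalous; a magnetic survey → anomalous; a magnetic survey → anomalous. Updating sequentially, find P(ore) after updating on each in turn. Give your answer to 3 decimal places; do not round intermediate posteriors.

After a geochemical assay='anomalous': P(ore) = 0.8·0.4000 / (0.8·0.4000 + 0.7·0.6000) ≈ 0.4324
After a magnetic survey='anomalous': P(ore) = 0.55·0.4324 / (0.55·0.4324 + 0.4·0.5676) ≈ 0.5116
After a magnetic survey='anomalous': P(ore) = 0.55·0.5116 / (0.55·0.5116 + 0.4·0.4884) ≈ 0.5902
After a magnetic survey='anomalous': P(ore) = 0.55·0.5902 / (0.55·0.5902 + 0.4·0.4098) ≈ 0.6645

0.665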